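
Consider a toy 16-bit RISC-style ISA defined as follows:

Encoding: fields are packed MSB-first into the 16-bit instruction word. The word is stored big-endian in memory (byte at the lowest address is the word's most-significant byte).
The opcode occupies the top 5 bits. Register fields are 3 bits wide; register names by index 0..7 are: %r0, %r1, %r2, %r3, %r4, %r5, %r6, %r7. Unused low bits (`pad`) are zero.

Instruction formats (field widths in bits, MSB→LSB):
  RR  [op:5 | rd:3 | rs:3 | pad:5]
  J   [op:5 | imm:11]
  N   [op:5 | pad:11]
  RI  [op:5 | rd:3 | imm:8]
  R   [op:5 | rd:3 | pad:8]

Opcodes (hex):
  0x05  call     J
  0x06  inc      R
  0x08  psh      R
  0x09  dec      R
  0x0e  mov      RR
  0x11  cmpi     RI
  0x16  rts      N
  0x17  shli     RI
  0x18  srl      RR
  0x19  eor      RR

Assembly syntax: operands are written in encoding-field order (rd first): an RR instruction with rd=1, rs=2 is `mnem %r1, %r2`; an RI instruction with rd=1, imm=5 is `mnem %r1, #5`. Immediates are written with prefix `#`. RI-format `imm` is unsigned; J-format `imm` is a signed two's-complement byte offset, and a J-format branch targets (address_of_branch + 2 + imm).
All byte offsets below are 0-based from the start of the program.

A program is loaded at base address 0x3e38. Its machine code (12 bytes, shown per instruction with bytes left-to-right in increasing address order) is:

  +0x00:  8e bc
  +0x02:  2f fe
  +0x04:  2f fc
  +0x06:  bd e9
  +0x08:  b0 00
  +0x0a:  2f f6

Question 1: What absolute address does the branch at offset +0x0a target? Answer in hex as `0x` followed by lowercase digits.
0x3e3a

off 0x0a: read 2f f6 as big → 0x2ff6
  op=0x2ff6>>11=0x5 ⇒ call (J)
  [10:0] imm=2038 (s11→-10) = #-10
  target = base 0x3e38 + off 0x0a + 2 + imm -10 = 0x3e3a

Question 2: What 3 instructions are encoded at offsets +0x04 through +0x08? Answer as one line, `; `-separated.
call #-4; shli %r5, #233; rts

@+04  big-endian(2f fc) = 0x2ffc
  top 5b → 0x5 → call [J]
  imm: (w>>0)&0x7ff=0x7fc (s11→-4) → #-4
@+06  big-endian(bd e9) = 0xbde9
  top 5b → 0x17 → shli [RI]
  rd: (w>>8)&0x7=0x5 → %r5
  imm: (w>>0)&0xff=0xe9 → #233
@+08  big-endian(b0 00) = 0xb000
  top 5b → 0x16 → rts [N]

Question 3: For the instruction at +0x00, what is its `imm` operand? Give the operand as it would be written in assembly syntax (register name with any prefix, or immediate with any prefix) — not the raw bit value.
#188

@+00  big-endian(8e bc) = 0x8ebc
  top 5b → 0x11 → cmpi [RI]
  rd: (w>>8)&0x7=0x6 → %r6
  imm: (w>>0)&0xff=0xbc → #188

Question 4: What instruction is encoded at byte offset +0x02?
call #-2

off 0x02: read 2f fe as big → 0x2ffe
  top 5b → 0x5 → call [J]
  [10:0] imm=2046 (s11→-2) = #-2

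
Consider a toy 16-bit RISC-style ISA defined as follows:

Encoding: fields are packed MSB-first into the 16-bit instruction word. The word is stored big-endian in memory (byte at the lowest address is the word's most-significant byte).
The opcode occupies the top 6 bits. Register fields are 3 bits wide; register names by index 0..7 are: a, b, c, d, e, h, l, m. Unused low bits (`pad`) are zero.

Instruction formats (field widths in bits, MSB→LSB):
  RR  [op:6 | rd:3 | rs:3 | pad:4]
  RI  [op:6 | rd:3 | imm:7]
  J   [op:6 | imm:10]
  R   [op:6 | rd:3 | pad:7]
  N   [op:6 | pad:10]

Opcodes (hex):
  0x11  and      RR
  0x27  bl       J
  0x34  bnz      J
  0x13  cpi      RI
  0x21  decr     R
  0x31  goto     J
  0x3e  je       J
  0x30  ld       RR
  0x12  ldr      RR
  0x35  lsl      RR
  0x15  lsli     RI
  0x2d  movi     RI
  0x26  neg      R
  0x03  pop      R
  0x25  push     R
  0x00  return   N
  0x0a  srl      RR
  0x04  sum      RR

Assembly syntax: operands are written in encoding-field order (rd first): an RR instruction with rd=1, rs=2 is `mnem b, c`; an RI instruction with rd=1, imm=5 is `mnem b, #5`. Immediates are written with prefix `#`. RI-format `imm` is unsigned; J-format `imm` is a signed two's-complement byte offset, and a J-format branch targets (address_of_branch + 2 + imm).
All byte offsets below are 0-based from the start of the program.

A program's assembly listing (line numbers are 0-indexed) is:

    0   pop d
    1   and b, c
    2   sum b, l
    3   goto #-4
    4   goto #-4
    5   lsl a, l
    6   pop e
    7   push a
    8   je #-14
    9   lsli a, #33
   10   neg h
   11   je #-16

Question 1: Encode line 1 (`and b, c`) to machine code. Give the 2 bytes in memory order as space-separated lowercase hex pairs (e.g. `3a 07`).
1. and fields op=0x11:6|rd=1:3|rs=2:3|pad=0:4 → word 44a0h → 44 a0

44 a0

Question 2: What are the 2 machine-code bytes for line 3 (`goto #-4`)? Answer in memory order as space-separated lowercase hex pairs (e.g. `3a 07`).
3. goto fields op=0x31:6|imm=-4:10 → word c7fch → c7 fc

c7 fc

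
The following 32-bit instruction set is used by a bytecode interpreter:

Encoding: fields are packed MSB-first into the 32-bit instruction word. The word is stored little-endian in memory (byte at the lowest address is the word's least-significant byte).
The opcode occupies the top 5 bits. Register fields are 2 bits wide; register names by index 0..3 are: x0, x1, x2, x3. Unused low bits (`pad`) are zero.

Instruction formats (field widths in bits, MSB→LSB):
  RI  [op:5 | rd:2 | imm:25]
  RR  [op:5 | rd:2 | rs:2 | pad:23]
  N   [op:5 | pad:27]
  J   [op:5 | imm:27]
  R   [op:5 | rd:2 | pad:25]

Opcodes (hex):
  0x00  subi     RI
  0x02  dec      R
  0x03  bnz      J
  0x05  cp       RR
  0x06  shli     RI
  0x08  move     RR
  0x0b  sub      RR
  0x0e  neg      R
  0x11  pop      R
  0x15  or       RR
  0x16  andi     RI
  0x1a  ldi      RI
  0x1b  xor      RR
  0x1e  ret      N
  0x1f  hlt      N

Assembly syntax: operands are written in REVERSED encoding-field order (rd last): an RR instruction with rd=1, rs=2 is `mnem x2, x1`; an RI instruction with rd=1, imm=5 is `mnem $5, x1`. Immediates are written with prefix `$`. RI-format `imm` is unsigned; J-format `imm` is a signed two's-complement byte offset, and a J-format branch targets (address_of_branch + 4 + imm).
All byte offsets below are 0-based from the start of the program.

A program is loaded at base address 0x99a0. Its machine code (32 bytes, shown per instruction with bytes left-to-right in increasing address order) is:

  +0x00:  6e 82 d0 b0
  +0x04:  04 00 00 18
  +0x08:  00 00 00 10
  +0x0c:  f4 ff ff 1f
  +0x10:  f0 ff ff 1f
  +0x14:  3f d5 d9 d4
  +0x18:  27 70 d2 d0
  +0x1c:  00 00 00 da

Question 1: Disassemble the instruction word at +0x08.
dec x0

off 0x08: read 00 00 00 10 as little → 0x10000000
  opcode bits[31:27]=0x2: dec/R
  [26:25] rd=0 = x0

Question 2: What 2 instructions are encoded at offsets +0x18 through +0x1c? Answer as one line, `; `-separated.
+0x18: 27 70 d2 d0 ⇒ word 0xd0d27027 (little)
  op=0xd0d27027>>27=0x1a ⇒ ldi (RI)
  rd: (w>>25)&0x3=0x0 → x0
  imm: (w>>0)&0x1ffffff=0xd27027 → $13791271
+0x1c: 00 00 00 da ⇒ word 0xda000000 (little)
  op=0xda000000>>27=0x1b ⇒ xor (RR)
  rd: (w>>25)&0x3=0x1 → x1
  rs: (w>>23)&0x3=0x0 → x0

ldi $13791271, x0; xor x0, x1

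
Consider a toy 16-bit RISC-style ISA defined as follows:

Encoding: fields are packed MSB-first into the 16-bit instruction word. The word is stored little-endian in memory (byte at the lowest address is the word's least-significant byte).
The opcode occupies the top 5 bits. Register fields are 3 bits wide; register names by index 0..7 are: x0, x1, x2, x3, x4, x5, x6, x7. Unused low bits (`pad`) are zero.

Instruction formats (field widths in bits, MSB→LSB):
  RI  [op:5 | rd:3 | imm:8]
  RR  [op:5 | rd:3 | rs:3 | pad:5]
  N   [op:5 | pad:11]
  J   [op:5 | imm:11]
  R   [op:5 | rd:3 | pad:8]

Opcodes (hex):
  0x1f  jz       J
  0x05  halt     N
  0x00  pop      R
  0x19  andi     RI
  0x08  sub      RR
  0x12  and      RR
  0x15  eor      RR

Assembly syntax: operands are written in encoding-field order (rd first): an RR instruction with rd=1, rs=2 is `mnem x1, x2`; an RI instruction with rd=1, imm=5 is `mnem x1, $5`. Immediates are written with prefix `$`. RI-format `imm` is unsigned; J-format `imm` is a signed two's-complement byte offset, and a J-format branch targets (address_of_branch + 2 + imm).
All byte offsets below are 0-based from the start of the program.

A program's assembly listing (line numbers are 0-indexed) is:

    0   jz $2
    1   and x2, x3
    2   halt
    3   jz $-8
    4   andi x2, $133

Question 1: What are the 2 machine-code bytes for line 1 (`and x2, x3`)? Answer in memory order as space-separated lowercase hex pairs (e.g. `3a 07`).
60 92

1. and fields op=0x12:5|rd=2:3|rs=3:3|pad=0:5 → word 9260h → 60 92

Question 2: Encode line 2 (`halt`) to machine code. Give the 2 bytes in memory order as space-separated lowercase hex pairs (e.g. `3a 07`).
L2: halt op=0x5:5|pad=0:11 ⇒ 0x2800 ⇒ little 00 28

00 28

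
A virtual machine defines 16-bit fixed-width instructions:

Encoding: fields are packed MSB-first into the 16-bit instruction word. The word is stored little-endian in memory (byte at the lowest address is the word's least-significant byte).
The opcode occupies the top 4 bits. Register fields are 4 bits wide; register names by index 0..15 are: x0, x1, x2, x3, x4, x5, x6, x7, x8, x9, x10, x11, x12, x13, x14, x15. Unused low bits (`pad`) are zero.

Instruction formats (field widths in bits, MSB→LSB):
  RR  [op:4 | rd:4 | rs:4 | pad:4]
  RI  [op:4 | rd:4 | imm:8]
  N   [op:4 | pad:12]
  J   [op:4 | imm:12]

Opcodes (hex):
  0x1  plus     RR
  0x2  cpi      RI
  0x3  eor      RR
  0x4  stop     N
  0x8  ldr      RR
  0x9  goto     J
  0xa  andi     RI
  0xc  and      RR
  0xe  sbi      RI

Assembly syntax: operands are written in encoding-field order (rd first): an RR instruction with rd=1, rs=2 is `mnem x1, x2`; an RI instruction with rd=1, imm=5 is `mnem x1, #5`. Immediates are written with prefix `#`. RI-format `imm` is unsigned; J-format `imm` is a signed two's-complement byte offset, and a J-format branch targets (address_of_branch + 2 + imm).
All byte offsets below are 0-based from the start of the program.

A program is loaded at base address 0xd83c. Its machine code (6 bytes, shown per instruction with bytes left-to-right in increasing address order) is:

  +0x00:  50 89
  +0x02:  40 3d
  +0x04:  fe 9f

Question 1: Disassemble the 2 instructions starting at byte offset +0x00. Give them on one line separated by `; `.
ldr x9, x5; eor x13, x4

[00] 50 89 → 0x8950
  opcode bits[15:12]=0x8: ldr/RR
  rd: (w>>8)&0xf=0x9 → x9
  rs: (w>>4)&0xf=0x5 → x5
[02] 40 3d → 0x3d40
  opcode bits[15:12]=0x3: eor/RR
  rd: (w>>8)&0xf=0xd → x13
  rs: (w>>4)&0xf=0x4 → x4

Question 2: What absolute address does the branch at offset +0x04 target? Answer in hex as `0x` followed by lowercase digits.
0xd840

@+04  little-endian(fe 9f) = 0x9ffe
  top 4b → 0x9 → goto [J]
  imm: (w>>0)&0xfff=0xffe (s12→-2) → #-2
  target = base 0xd83c + off 0x04 + 2 + imm -2 = 0xd840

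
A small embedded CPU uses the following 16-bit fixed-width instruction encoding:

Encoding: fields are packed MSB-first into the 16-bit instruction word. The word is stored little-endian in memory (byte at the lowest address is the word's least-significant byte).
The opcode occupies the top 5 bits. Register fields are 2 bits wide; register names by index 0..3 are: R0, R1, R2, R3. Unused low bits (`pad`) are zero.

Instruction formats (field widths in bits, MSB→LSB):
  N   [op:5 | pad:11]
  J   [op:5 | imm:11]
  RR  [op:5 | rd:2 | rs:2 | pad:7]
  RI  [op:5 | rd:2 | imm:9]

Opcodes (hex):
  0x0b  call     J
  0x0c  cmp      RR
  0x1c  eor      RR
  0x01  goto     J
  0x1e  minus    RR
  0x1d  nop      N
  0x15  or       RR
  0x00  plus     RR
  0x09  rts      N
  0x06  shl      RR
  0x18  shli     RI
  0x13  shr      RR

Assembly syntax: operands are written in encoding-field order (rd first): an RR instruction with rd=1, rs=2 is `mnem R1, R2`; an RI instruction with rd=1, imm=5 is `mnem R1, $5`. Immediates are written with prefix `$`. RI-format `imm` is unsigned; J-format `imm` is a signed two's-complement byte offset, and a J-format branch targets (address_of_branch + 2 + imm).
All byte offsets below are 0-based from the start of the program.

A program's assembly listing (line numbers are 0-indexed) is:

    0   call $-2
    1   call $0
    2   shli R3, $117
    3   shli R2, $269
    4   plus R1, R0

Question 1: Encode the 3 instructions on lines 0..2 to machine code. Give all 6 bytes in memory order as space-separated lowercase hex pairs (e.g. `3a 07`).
line 0 (call): pack op=0xb:5|imm=-2:11 = 0x5ffe; little→ fe 5f
line 1 (call): pack op=0xb:5|imm=0:11 = 0x5800; little→ 00 58
line 2 (shli): pack op=0x18:5|rd=3:2|imm=117:9 = 0xc675; little→ 75 c6

fe 5f 00 58 75 c6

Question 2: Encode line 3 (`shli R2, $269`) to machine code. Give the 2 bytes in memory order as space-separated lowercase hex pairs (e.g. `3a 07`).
line 3 (shli): pack op=0x18:5|rd=2:2|imm=269:9 = 0xc50d; little→ 0d c5

0d c5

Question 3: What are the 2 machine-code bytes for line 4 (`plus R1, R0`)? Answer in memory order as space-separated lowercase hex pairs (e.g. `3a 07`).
line 4 (plus): pack op=0x0:5|rd=1:2|rs=0:2|pad=0:7 = 0x0200; little→ 00 02

00 02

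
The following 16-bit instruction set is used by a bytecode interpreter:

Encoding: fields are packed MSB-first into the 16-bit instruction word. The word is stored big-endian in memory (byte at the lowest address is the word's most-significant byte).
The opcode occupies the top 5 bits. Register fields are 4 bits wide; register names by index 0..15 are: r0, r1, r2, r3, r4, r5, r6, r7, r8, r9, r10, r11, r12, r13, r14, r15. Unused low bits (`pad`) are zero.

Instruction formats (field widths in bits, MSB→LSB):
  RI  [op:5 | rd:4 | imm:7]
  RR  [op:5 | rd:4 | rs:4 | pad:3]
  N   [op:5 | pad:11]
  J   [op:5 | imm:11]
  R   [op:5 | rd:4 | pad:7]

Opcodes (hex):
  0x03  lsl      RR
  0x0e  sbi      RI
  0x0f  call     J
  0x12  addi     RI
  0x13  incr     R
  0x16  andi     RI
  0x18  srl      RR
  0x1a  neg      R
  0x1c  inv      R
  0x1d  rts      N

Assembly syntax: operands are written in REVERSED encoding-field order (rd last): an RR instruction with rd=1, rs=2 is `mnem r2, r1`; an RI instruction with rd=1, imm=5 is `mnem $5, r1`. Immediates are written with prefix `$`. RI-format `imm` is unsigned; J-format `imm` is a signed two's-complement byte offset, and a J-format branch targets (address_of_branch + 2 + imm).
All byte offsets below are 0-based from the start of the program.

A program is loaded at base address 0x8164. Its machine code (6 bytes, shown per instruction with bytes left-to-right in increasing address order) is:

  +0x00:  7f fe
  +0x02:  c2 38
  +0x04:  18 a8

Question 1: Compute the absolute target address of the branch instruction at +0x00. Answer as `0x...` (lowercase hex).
0x8164

off 0x00: read 7f fe as big → 0x7ffe
  opcode bits[15:11]=0xf: call/J
  [10:0] imm=2046 (s11→-2) = $-2
  target = base 0x8164 + off 0x00 + 2 + imm -2 = 0x8164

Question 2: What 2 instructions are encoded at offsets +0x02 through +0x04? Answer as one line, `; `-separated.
srl r7, r4; lsl r5, r1

off 0x02: read c2 38 as big → 0xc238
  op=0xc238>>11=0x18 ⇒ srl (RR)
  rd: (w>>7)&0xf=0x4 → r4
  rs: (w>>3)&0xf=0x7 → r7
off 0x04: read 18 a8 as big → 0x18a8
  op=0x18a8>>11=0x3 ⇒ lsl (RR)
  rd: (w>>7)&0xf=0x1 → r1
  rs: (w>>3)&0xf=0x5 → r5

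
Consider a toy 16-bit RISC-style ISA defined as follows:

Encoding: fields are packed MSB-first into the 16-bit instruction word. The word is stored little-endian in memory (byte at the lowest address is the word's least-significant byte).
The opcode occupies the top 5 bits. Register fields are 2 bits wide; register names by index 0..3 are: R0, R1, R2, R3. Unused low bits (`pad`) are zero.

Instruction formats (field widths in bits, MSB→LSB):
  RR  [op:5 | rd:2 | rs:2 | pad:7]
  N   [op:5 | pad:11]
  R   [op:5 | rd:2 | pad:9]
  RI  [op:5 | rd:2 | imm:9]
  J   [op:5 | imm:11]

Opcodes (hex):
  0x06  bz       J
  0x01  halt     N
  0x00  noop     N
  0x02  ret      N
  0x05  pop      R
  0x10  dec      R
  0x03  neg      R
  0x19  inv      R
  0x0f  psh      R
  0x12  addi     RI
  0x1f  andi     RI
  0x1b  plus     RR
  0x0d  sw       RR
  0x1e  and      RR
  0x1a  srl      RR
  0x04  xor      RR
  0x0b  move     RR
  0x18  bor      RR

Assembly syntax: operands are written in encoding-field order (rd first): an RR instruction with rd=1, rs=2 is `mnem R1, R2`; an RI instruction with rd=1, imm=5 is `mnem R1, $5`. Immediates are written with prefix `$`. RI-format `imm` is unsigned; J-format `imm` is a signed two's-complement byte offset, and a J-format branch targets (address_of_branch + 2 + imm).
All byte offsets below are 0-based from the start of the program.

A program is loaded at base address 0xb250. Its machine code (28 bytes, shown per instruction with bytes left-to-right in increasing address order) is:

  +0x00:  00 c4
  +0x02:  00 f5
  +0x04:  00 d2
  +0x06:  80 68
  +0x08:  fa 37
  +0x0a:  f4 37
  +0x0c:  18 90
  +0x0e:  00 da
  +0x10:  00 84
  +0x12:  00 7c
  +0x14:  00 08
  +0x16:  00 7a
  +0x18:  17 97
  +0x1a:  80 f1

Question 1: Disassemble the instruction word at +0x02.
and R2, R2

@+02  little-endian(00 f5) = 0xf500
  top 5b → 0x1e → and [RR]
  rd: (w>>9)&0x3=0x2 → R2
  rs: (w>>7)&0x3=0x2 → R2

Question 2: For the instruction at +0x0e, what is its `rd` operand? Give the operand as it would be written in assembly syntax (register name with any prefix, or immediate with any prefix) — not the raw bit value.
R1

+0x0e: 00 da ⇒ word 0xda00 (little)
  opcode bits[15:11]=0x1b: plus/RR
  rd: (w>>9)&0x3=0x1 → R1
  rs: (w>>7)&0x3=0x0 → R0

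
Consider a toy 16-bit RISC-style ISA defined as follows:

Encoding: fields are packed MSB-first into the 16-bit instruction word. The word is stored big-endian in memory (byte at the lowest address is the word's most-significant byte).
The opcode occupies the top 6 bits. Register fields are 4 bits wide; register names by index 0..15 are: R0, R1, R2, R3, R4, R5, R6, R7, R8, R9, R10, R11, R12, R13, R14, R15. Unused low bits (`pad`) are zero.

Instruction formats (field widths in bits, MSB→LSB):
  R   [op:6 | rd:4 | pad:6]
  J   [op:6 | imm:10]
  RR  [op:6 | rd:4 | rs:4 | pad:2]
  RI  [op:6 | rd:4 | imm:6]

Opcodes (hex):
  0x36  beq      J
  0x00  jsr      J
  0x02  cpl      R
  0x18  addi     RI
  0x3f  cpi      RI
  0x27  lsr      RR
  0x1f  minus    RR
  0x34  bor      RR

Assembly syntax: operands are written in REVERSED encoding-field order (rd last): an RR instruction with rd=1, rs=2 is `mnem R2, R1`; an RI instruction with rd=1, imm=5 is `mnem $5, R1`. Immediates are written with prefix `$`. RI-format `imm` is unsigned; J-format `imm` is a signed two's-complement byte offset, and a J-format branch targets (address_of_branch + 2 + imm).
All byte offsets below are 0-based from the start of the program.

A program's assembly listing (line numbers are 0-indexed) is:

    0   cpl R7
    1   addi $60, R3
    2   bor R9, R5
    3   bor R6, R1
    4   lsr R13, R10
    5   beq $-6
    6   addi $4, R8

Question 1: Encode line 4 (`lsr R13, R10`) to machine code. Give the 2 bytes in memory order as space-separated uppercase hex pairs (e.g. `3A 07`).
9E B4

L4: lsr op=0x27:6|rd=10:4|rs=13:4|pad=0:2 ⇒ 0x9eb4 ⇒ big 9e b4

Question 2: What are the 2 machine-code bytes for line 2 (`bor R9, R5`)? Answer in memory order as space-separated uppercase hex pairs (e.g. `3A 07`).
L2: bor op=0x34:6|rd=5:4|rs=9:4|pad=0:2 ⇒ 0xd164 ⇒ big d1 64

D1 64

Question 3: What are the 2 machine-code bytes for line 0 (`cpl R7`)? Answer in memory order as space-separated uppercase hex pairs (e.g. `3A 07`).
0. cpl fields op=0x2:6|rd=7:4|pad=0:6 → word 09c0h → 09 c0

09 C0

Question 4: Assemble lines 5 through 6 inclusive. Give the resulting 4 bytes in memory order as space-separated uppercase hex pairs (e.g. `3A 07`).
5. beq fields op=0x36:6|imm=-6:10 → word dbfah → db fa
6. addi fields op=0x18:6|rd=8:4|imm=4:6 → word 6204h → 62 04

DB FA 62 04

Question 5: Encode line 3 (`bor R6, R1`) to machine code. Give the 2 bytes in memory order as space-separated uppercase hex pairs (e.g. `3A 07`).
D0 58

3. bor fields op=0x34:6|rd=1:4|rs=6:4|pad=0:2 → word d058h → d0 58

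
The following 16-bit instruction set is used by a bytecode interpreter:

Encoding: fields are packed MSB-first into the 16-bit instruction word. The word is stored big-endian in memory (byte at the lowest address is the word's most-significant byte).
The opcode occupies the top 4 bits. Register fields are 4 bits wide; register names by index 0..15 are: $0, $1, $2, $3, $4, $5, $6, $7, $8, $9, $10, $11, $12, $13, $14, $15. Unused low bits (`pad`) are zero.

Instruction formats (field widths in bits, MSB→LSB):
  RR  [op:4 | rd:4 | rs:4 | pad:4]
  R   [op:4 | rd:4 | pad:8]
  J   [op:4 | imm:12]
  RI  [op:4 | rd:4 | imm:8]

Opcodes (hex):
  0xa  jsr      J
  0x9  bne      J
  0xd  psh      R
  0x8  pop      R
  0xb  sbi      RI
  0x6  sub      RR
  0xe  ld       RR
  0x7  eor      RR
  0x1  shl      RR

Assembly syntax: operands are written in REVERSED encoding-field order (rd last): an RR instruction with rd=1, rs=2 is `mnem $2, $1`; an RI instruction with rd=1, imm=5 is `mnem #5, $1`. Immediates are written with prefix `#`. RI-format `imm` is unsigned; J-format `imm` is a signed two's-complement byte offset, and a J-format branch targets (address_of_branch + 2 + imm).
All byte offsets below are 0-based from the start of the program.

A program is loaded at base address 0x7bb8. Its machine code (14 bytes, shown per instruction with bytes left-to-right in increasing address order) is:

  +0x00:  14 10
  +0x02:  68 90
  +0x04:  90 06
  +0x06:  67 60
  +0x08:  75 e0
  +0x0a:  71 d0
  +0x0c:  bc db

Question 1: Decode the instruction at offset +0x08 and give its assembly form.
@+08  big-endian(75 e0) = 0x75e0
  op=0x75e0>>12=0x7 ⇒ eor (RR)
  [11:8] rd=5 = $5
  [7:4] rs=14 = $14

eor $14, $5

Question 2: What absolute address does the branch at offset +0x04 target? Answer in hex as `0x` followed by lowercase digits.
0x7bc4

[04] 90 06 → 0x9006
  opcode bits[15:12]=0x9: bne/J
  imm: (w>>0)&0xfff=0x6 → #6
  target = base 0x7bb8 + off 0x04 + 2 + imm 6 = 0x7bc4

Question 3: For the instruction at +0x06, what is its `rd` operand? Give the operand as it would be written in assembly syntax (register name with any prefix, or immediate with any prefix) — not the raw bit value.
off 0x06: read 67 60 as big → 0x6760
  op=0x6760>>12=0x6 ⇒ sub (RR)
  rd@[11:8]=0x7 ⇒ $7
  rs@[7:4]=0x6 ⇒ $6

$7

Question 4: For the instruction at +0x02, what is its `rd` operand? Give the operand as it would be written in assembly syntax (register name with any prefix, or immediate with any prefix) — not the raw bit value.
off 0x02: read 68 90 as big → 0x6890
  top 4b → 0x6 → sub [RR]
  [11:8] rd=8 = $8
  [7:4] rs=9 = $9

$8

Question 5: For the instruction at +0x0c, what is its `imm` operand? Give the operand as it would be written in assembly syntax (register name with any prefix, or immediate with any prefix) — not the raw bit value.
#219

@+0c  big-endian(bc db) = 0xbcdb
  opcode bits[15:12]=0xb: sbi/RI
  rd: (w>>8)&0xf=0xc → $12
  imm: (w>>0)&0xff=0xdb → #219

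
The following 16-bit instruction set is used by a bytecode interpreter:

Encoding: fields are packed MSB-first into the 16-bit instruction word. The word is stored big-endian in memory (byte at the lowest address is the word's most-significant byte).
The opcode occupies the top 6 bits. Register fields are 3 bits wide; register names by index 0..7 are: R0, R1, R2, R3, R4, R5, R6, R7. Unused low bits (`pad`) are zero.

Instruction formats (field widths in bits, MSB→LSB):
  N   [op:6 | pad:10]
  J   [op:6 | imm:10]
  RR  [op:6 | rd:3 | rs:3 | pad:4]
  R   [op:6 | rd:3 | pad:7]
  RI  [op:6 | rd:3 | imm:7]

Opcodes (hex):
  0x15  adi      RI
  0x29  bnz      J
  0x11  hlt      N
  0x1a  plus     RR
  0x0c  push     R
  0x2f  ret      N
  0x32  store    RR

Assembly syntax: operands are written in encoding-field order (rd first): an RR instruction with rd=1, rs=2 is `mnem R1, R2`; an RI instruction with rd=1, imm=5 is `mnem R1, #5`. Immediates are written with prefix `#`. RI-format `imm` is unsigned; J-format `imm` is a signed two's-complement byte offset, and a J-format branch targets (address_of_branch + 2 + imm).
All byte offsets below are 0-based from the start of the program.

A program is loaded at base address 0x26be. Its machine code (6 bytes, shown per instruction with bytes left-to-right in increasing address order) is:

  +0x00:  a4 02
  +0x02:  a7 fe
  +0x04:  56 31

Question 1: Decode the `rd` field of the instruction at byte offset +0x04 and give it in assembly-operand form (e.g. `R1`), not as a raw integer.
R4

+0x04: 56 31 ⇒ word 0x5631 (big)
  top 6b → 0x15 → adi [RI]
  rd: (w>>7)&0x7=0x4 → R4
  imm: (w>>0)&0x7f=0x31 → #49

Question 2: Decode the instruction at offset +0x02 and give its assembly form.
+0x02: a7 fe ⇒ word 0xa7fe (big)
  top 6b → 0x29 → bnz [J]
  [9:0] imm=1022 (s10→-2) = #-2

bnz #-2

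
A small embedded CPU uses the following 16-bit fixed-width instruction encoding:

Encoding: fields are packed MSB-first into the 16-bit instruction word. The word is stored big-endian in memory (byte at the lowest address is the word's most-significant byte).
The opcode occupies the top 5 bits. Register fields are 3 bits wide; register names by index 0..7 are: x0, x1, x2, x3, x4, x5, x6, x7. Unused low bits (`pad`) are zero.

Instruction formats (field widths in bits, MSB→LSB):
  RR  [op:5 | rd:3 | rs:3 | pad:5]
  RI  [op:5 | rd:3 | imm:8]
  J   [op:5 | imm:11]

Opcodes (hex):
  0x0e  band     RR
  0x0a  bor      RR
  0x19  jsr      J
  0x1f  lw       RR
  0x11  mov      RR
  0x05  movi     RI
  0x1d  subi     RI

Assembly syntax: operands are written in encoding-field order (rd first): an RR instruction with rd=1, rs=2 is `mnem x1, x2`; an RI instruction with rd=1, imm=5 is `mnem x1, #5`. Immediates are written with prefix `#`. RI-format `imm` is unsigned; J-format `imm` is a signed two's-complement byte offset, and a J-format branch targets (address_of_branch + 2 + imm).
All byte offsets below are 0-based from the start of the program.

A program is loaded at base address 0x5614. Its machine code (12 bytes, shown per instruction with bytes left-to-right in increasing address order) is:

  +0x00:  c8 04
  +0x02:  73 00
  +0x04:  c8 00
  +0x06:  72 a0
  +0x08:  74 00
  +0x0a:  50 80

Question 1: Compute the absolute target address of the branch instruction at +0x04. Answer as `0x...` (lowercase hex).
off 0x04: read c8 00 as big → 0xc800
  opcode bits[15:11]=0x19: jsr/J
  [10:0] imm=0 = #0
  target = base 0x5614 + off 0x04 + 2 + imm 0 = 0x561a

0x561a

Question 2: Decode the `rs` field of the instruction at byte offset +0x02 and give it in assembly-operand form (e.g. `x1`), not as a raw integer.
+0x02: 73 00 ⇒ word 0x7300 (big)
  top 5b → 0xe → band [RR]
  [10:8] rd=3 = x3
  [7:5] rs=0 = x0

x0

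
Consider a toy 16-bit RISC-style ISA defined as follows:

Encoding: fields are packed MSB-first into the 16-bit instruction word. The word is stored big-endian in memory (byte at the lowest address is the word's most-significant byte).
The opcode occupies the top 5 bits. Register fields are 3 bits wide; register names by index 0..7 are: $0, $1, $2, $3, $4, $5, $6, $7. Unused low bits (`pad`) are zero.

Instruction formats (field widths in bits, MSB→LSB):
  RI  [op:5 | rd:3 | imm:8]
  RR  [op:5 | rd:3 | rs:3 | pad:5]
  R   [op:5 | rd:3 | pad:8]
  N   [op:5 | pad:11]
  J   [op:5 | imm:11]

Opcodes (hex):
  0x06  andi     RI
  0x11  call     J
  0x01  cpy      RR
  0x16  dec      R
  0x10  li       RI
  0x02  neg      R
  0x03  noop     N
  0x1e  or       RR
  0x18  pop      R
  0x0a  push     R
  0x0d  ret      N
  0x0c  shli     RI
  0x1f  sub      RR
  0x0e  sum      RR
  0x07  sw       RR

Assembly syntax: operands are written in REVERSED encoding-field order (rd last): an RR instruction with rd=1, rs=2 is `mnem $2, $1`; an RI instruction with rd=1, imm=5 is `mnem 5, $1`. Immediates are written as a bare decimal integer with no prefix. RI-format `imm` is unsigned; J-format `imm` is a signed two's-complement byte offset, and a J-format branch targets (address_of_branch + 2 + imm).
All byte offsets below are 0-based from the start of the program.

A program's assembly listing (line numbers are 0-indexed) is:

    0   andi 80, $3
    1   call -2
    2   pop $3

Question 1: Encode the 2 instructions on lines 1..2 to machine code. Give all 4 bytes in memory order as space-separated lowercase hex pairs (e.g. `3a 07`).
line 1 (call): pack op=0x11:5|imm=-2:11 = 0x8ffe; big→ 8f fe
line 2 (pop): pack op=0x18:5|rd=3:3|pad=0:8 = 0xc300; big→ c3 00

8f fe c3 00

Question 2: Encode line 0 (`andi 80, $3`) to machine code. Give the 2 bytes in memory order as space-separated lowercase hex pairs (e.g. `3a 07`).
L0: andi op=0x6:5|rd=3:3|imm=80:8 ⇒ 0x3350 ⇒ big 33 50

33 50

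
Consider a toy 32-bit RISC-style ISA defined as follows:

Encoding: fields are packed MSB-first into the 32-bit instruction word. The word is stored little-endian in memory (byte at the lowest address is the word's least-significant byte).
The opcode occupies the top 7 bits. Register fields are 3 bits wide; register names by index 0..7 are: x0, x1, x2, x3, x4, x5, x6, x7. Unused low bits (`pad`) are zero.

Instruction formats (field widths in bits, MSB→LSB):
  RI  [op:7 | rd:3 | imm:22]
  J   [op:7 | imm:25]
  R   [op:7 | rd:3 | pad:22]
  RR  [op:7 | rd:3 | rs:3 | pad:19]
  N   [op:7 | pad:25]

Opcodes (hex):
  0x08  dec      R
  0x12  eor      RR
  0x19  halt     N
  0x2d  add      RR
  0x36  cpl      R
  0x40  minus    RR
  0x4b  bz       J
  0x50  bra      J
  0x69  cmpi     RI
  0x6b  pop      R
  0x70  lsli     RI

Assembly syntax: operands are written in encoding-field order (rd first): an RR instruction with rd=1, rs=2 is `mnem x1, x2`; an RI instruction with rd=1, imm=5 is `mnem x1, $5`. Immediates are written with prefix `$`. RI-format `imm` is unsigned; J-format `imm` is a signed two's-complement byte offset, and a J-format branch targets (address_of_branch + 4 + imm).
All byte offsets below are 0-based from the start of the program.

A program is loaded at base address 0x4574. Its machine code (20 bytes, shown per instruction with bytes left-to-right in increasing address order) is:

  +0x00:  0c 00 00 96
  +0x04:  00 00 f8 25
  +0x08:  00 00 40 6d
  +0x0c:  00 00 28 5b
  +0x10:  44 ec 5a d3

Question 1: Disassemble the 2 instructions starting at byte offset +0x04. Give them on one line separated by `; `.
eor x7, x7; cpl x5

+0x04: 00 00 f8 25 ⇒ word 0x25f80000 (little)
  op=0x25f80000>>25=0x12 ⇒ eor (RR)
  rd@[24:22]=0x7 ⇒ x7
  rs@[21:19]=0x7 ⇒ x7
+0x08: 00 00 40 6d ⇒ word 0x6d400000 (little)
  op=0x6d400000>>25=0x36 ⇒ cpl (R)
  rd@[24:22]=0x5 ⇒ x5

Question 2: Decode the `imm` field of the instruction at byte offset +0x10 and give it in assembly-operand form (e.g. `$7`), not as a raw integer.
+0x10: 44 ec 5a d3 ⇒ word 0xd35aec44 (little)
  top 7b → 0x69 → cmpi [RI]
  rd@[24:22]=0x5 ⇒ x5
  imm@[21:0]=0x1aec44 ⇒ $1764420

$1764420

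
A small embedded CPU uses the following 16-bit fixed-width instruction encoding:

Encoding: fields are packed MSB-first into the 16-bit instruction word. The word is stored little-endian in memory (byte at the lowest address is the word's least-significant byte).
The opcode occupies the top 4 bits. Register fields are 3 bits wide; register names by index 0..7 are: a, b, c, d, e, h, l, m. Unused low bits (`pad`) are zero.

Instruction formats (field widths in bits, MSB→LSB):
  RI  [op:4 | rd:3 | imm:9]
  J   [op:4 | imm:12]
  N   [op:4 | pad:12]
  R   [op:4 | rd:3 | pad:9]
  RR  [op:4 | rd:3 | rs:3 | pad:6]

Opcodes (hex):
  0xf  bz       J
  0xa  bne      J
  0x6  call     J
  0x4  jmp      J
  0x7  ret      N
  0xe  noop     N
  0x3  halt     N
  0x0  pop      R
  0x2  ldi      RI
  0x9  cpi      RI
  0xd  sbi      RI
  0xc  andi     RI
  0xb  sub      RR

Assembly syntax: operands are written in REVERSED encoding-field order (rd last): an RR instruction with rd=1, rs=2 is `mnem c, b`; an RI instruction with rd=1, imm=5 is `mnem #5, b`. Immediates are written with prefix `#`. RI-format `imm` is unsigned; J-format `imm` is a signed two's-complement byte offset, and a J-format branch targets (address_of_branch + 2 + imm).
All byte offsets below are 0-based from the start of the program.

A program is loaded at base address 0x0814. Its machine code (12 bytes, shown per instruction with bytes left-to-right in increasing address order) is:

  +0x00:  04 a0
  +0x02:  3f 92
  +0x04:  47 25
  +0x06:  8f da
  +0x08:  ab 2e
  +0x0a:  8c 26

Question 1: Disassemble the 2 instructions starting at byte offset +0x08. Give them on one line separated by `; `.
ldi #171, m; ldi #140, d

[08] ab 2e → 0x2eab
  opcode bits[15:12]=0x2: ldi/RI
  rd@[11:9]=0x7 ⇒ m
  imm@[8:0]=0xab ⇒ #171
[0a] 8c 26 → 0x268c
  opcode bits[15:12]=0x2: ldi/RI
  rd@[11:9]=0x3 ⇒ d
  imm@[8:0]=0x8c ⇒ #140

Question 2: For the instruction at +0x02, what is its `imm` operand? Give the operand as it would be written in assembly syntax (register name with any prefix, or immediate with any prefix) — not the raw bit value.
off 0x02: read 3f 92 as little → 0x923f
  top 4b → 0x9 → cpi [RI]
  rd@[11:9]=0x1 ⇒ b
  imm@[8:0]=0x3f ⇒ #63

#63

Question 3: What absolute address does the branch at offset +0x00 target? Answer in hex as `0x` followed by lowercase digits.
0x081a

[00] 04 a0 → 0xa004
  opcode bits[15:12]=0xa: bne/J
  imm: (w>>0)&0xfff=0x4 → #4
  target = base 0x0814 + off 0x00 + 2 + imm 4 = 0x081a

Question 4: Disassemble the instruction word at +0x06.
off 0x06: read 8f da as little → 0xda8f
  opcode bits[15:12]=0xd: sbi/RI
  rd@[11:9]=0x5 ⇒ h
  imm@[8:0]=0x8f ⇒ #143

sbi #143, h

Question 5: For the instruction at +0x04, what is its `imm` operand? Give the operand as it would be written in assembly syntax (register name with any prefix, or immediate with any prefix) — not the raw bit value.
#327

@+04  little-endian(47 25) = 0x2547
  op=0x2547>>12=0x2 ⇒ ldi (RI)
  rd: (w>>9)&0x7=0x2 → c
  imm: (w>>0)&0x1ff=0x147 → #327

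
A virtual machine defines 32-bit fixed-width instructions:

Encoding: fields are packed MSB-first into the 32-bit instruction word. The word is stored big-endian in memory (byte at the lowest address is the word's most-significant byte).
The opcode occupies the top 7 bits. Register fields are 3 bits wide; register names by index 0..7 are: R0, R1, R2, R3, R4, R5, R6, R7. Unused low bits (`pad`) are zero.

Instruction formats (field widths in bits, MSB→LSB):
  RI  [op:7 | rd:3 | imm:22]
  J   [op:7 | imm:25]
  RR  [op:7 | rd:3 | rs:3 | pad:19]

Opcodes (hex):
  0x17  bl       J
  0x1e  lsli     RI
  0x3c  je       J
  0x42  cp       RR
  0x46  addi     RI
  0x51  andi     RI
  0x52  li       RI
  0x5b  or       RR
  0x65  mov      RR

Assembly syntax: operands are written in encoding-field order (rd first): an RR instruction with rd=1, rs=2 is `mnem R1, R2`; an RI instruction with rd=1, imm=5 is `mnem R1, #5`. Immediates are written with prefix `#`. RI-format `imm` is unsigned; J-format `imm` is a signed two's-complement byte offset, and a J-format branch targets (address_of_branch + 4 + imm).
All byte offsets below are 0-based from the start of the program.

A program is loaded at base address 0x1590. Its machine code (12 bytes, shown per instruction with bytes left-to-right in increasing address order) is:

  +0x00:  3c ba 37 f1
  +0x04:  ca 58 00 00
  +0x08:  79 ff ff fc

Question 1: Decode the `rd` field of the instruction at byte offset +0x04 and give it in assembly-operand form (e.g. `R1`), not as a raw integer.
R1

+0x04: ca 58 00 00 ⇒ word 0xca580000 (big)
  top 7b → 0x65 → mov [RR]
  rd@[24:22]=0x1 ⇒ R1
  rs@[21:19]=0x3 ⇒ R3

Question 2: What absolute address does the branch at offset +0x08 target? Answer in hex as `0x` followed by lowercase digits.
+0x08: 79 ff ff fc ⇒ word 0x79fffffc (big)
  top 7b → 0x3c → je [J]
  [24:0] imm=33554428 (s25→-4) = #-4
  target = base 0x1590 + off 0x08 + 4 + imm -4 = 0x1598

0x1598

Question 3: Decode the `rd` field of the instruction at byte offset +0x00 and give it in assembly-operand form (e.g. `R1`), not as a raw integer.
R2

+0x00: 3c ba 37 f1 ⇒ word 0x3cba37f1 (big)
  op=0x3cba37f1>>25=0x1e ⇒ lsli (RI)
  rd: (w>>22)&0x7=0x2 → R2
  imm: (w>>0)&0x3fffff=0x3a37f1 → #3815409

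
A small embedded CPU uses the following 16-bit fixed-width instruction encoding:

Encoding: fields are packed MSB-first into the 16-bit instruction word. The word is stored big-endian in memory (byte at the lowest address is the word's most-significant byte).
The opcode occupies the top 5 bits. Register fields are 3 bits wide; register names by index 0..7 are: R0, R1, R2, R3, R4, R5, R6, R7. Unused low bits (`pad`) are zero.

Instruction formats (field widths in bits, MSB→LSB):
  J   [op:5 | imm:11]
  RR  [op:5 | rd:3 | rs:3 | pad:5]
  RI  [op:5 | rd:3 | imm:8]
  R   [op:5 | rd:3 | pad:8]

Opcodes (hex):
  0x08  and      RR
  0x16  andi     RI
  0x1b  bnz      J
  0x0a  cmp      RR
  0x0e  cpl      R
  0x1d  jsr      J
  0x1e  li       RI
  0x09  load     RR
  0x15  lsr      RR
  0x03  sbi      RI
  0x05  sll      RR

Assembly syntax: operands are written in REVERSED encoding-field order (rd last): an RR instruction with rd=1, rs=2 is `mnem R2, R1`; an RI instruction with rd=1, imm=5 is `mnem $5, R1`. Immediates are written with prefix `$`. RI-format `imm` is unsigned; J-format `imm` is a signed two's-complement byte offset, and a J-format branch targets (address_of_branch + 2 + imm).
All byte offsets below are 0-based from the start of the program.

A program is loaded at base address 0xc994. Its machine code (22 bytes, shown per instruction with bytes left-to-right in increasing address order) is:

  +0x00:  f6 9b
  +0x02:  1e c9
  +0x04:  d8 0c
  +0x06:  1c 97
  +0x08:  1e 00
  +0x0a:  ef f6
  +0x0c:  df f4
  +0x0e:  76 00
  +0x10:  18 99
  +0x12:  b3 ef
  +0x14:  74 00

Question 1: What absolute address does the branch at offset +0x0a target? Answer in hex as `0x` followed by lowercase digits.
0xc996

+0x0a: ef f6 ⇒ word 0xeff6 (big)
  op=0xeff6>>11=0x1d ⇒ jsr (J)
  imm: (w>>0)&0x7ff=0x7f6 (s11→-10) → $-10
  target = base 0xc994 + off 0x0a + 2 + imm -10 = 0xc996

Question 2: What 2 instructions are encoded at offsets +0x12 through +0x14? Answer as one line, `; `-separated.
+0x12: b3 ef ⇒ word 0xb3ef (big)
  top 5b → 0x16 → andi [RI]
  rd: (w>>8)&0x7=0x3 → R3
  imm: (w>>0)&0xff=0xef → $239
+0x14: 74 00 ⇒ word 0x7400 (big)
  top 5b → 0xe → cpl [R]
  rd: (w>>8)&0x7=0x4 → R4

andi $239, R3; cpl R4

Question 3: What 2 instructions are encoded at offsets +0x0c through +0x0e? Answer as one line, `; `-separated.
+0x0c: df f4 ⇒ word 0xdff4 (big)
  opcode bits[15:11]=0x1b: bnz/J
  imm@[10:0]=0x7f4 (s11→-12) ⇒ $-12
+0x0e: 76 00 ⇒ word 0x7600 (big)
  opcode bits[15:11]=0xe: cpl/R
  rd@[10:8]=0x6 ⇒ R6

bnz $-12; cpl R6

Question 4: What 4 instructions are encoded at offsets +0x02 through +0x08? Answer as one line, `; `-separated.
sbi $201, R6; bnz $12; sbi $151, R4; sbi $0, R6

off 0x02: read 1e c9 as big → 0x1ec9
  opcode bits[15:11]=0x3: sbi/RI
  rd: (w>>8)&0x7=0x6 → R6
  imm: (w>>0)&0xff=0xc9 → $201
off 0x04: read d8 0c as big → 0xd80c
  opcode bits[15:11]=0x1b: bnz/J
  imm: (w>>0)&0x7ff=0xc → $12
off 0x06: read 1c 97 as big → 0x1c97
  opcode bits[15:11]=0x3: sbi/RI
  rd: (w>>8)&0x7=0x4 → R4
  imm: (w>>0)&0xff=0x97 → $151
off 0x08: read 1e 00 as big → 0x1e00
  opcode bits[15:11]=0x3: sbi/RI
  rd: (w>>8)&0x7=0x6 → R6
  imm: (w>>0)&0xff=0x0 → $0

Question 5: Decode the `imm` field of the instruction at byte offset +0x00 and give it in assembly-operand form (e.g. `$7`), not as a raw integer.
[00] f6 9b → 0xf69b
  opcode bits[15:11]=0x1e: li/RI
  [10:8] rd=6 = R6
  [7:0] imm=155 = $155

$155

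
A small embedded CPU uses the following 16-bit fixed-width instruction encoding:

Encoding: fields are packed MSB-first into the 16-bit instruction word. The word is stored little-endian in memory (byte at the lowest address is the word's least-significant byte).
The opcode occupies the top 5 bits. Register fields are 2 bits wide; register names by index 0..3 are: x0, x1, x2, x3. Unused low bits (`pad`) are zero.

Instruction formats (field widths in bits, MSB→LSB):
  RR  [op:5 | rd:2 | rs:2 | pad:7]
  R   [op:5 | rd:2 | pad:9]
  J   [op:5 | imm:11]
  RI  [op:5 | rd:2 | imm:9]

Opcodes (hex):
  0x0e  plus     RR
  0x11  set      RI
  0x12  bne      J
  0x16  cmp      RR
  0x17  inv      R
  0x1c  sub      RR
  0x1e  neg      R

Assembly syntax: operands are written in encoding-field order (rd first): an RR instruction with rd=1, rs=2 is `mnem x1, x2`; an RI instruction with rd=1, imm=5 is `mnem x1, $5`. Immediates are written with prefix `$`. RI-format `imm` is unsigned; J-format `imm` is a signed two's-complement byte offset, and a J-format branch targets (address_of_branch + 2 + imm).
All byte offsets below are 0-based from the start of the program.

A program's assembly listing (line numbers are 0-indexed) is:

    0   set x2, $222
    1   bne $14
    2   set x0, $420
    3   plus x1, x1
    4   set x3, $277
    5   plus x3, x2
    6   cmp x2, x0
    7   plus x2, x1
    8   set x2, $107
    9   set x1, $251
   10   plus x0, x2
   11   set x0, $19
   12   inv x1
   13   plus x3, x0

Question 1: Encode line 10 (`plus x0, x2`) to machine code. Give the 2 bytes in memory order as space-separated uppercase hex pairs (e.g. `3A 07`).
10. plus fields op=0xe:5|rd=0:2|rs=2:2|pad=0:7 → word 7100h → 00 71

00 71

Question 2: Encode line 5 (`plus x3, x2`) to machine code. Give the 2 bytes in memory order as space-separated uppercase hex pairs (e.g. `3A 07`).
5. plus fields op=0xe:5|rd=3:2|rs=2:2|pad=0:7 → word 7700h → 00 77

00 77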